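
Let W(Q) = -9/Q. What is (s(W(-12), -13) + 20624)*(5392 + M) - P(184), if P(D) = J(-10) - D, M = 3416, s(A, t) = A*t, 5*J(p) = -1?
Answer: 907852491/5 ≈ 1.8157e+8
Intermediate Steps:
J(p) = -⅕ (J(p) = (⅕)*(-1) = -⅕)
P(D) = -⅕ - D
(s(W(-12), -13) + 20624)*(5392 + M) - P(184) = (-9/(-12)*(-13) + 20624)*(5392 + 3416) - (-⅕ - 1*184) = (-9*(-1/12)*(-13) + 20624)*8808 - (-⅕ - 184) = ((¾)*(-13) + 20624)*8808 - 1*(-921/5) = (-39/4 + 20624)*8808 + 921/5 = (82457/4)*8808 + 921/5 = 181570314 + 921/5 = 907852491/5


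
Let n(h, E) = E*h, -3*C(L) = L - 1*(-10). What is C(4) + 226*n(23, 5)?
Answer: 77956/3 ≈ 25985.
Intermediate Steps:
C(L) = -10/3 - L/3 (C(L) = -(L - 1*(-10))/3 = -(L + 10)/3 = -(10 + L)/3 = -10/3 - L/3)
C(4) + 226*n(23, 5) = (-10/3 - 1/3*4) + 226*(5*23) = (-10/3 - 4/3) + 226*115 = -14/3 + 25990 = 77956/3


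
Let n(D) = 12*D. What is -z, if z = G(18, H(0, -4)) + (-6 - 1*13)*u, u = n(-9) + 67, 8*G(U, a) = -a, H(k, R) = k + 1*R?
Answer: -1559/2 ≈ -779.50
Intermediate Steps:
H(k, R) = R + k (H(k, R) = k + R = R + k)
G(U, a) = -a/8 (G(U, a) = (-a)/8 = -a/8)
u = -41 (u = 12*(-9) + 67 = -108 + 67 = -41)
z = 1559/2 (z = -(-4 + 0)/8 + (-6 - 1*13)*(-41) = -⅛*(-4) + (-6 - 13)*(-41) = ½ - 19*(-41) = ½ + 779 = 1559/2 ≈ 779.50)
-z = -1*1559/2 = -1559/2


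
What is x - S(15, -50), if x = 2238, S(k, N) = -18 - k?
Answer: 2271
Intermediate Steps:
x - S(15, -50) = 2238 - (-18 - 1*15) = 2238 - (-18 - 15) = 2238 - 1*(-33) = 2238 + 33 = 2271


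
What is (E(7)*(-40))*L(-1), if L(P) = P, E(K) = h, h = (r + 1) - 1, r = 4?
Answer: 160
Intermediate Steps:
h = 4 (h = (4 + 1) - 1 = 5 - 1 = 4)
E(K) = 4
(E(7)*(-40))*L(-1) = (4*(-40))*(-1) = -160*(-1) = 160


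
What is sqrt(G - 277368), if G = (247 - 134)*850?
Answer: I*sqrt(181318) ≈ 425.81*I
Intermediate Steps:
G = 96050 (G = 113*850 = 96050)
sqrt(G - 277368) = sqrt(96050 - 277368) = sqrt(-181318) = I*sqrt(181318)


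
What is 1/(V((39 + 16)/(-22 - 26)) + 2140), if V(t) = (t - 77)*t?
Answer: 2304/5136865 ≈ 0.00044852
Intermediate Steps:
V(t) = t*(-77 + t) (V(t) = (-77 + t)*t = t*(-77 + t))
1/(V((39 + 16)/(-22 - 26)) + 2140) = 1/(((39 + 16)/(-22 - 26))*(-77 + (39 + 16)/(-22 - 26)) + 2140) = 1/((55/(-48))*(-77 + 55/(-48)) + 2140) = 1/((55*(-1/48))*(-77 + 55*(-1/48)) + 2140) = 1/(-55*(-77 - 55/48)/48 + 2140) = 1/(-55/48*(-3751/48) + 2140) = 1/(206305/2304 + 2140) = 1/(5136865/2304) = 2304/5136865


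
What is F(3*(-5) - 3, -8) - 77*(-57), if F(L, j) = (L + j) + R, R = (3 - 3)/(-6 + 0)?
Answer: 4363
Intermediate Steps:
R = 0 (R = 0/(-6) = 0*(-1/6) = 0)
F(L, j) = L + j (F(L, j) = (L + j) + 0 = L + j)
F(3*(-5) - 3, -8) - 77*(-57) = ((3*(-5) - 3) - 8) - 77*(-57) = ((-15 - 3) - 8) + 4389 = (-18 - 8) + 4389 = -26 + 4389 = 4363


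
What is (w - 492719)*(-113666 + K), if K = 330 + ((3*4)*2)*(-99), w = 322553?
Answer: 19690248192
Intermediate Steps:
K = -2046 (K = 330 + (12*2)*(-99) = 330 + 24*(-99) = 330 - 2376 = -2046)
(w - 492719)*(-113666 + K) = (322553 - 492719)*(-113666 - 2046) = -170166*(-115712) = 19690248192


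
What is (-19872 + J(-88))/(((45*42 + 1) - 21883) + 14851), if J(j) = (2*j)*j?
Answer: 4384/5141 ≈ 0.85275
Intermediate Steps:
J(j) = 2*j²
(-19872 + J(-88))/(((45*42 + 1) - 21883) + 14851) = (-19872 + 2*(-88)²)/(((45*42 + 1) - 21883) + 14851) = (-19872 + 2*7744)/(((1890 + 1) - 21883) + 14851) = (-19872 + 15488)/((1891 - 21883) + 14851) = -4384/(-19992 + 14851) = -4384/(-5141) = -4384*(-1/5141) = 4384/5141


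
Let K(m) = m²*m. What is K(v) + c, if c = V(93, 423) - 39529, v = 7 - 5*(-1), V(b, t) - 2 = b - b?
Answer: -37799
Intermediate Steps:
V(b, t) = 2 (V(b, t) = 2 + (b - b) = 2 + 0 = 2)
v = 12 (v = 7 - 1*(-5) = 7 + 5 = 12)
K(m) = m³
c = -39527 (c = 2 - 39529 = -39527)
K(v) + c = 12³ - 39527 = 1728 - 39527 = -37799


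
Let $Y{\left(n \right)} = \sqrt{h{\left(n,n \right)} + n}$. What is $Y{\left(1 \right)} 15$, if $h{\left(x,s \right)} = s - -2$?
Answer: $30$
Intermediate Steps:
$h{\left(x,s \right)} = 2 + s$ ($h{\left(x,s \right)} = s + 2 = 2 + s$)
$Y{\left(n \right)} = \sqrt{2 + 2 n}$ ($Y{\left(n \right)} = \sqrt{\left(2 + n\right) + n} = \sqrt{2 + 2 n}$)
$Y{\left(1 \right)} 15 = \sqrt{2 + 2 \cdot 1} \cdot 15 = \sqrt{2 + 2} \cdot 15 = \sqrt{4} \cdot 15 = 2 \cdot 15 = 30$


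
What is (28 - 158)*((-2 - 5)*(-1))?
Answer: -910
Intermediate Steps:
(28 - 158)*((-2 - 5)*(-1)) = -(-910)*(-1) = -130*7 = -910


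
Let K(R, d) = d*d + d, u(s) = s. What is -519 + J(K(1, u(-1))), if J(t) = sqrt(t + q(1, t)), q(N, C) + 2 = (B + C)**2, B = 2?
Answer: -519 + sqrt(2) ≈ -517.59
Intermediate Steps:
K(R, d) = d + d**2 (K(R, d) = d**2 + d = d + d**2)
q(N, C) = -2 + (2 + C)**2
J(t) = sqrt(-2 + t + (2 + t)**2) (J(t) = sqrt(t + (-2 + (2 + t)**2)) = sqrt(-2 + t + (2 + t)**2))
-519 + J(K(1, u(-1))) = -519 + sqrt(-2 - (1 - 1) + (2 - (1 - 1))**2) = -519 + sqrt(-2 - 1*0 + (2 - 1*0)**2) = -519 + sqrt(-2 + 0 + (2 + 0)**2) = -519 + sqrt(-2 + 0 + 2**2) = -519 + sqrt(-2 + 0 + 4) = -519 + sqrt(2)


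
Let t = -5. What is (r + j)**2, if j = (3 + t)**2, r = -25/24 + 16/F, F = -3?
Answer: 361/64 ≈ 5.6406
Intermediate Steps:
r = -51/8 (r = -25/24 + 16/(-3) = -25*1/24 + 16*(-1/3) = -25/24 - 16/3 = -51/8 ≈ -6.3750)
j = 4 (j = (3 - 5)**2 = (-2)**2 = 4)
(r + j)**2 = (-51/8 + 4)**2 = (-19/8)**2 = 361/64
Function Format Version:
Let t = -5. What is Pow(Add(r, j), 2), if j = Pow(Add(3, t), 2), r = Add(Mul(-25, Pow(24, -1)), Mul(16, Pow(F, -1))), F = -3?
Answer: Rational(361, 64) ≈ 5.6406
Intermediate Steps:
r = Rational(-51, 8) (r = Add(Mul(-25, Pow(24, -1)), Mul(16, Pow(-3, -1))) = Add(Mul(-25, Rational(1, 24)), Mul(16, Rational(-1, 3))) = Add(Rational(-25, 24), Rational(-16, 3)) = Rational(-51, 8) ≈ -6.3750)
j = 4 (j = Pow(Add(3, -5), 2) = Pow(-2, 2) = 4)
Pow(Add(r, j), 2) = Pow(Add(Rational(-51, 8), 4), 2) = Pow(Rational(-19, 8), 2) = Rational(361, 64)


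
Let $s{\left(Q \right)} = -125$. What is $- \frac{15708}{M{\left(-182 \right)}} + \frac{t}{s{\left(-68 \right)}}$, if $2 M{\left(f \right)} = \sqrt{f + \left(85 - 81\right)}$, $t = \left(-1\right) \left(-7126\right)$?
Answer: $- \frac{7126}{125} + \frac{15708 i \sqrt{178}}{89} \approx -57.008 + 2354.7 i$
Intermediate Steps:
$t = 7126$
$M{\left(f \right)} = \frac{\sqrt{4 + f}}{2}$ ($M{\left(f \right)} = \frac{\sqrt{f + \left(85 - 81\right)}}{2} = \frac{\sqrt{f + 4}}{2} = \frac{\sqrt{4 + f}}{2}$)
$- \frac{15708}{M{\left(-182 \right)}} + \frac{t}{s{\left(-68 \right)}} = - \frac{15708}{\frac{1}{2} \sqrt{4 - 182}} + \frac{7126}{-125} = - \frac{15708}{\frac{1}{2} \sqrt{-178}} + 7126 \left(- \frac{1}{125}\right) = - \frac{15708}{\frac{1}{2} i \sqrt{178}} - \frac{7126}{125} = - 15708 \left(- \frac{i \sqrt{178}}{89}\right) - \frac{7126}{125} = \frac{15708 i \sqrt{178}}{89} - \frac{7126}{125} = - \frac{7126}{125} + \frac{15708 i \sqrt{178}}{89}$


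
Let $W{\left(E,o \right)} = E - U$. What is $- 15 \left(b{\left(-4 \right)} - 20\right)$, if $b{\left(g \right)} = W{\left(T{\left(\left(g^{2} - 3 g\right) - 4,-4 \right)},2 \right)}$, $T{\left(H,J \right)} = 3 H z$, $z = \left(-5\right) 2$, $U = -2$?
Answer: $11070$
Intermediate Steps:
$z = -10$
$T{\left(H,J \right)} = - 30 H$ ($T{\left(H,J \right)} = 3 H \left(-10\right) = - 30 H$)
$W{\left(E,o \right)} = 2 + E$ ($W{\left(E,o \right)} = E - -2 = E + 2 = 2 + E$)
$b{\left(g \right)} = 122 - 30 g^{2} + 90 g$ ($b{\left(g \right)} = 2 - 30 \left(\left(g^{2} - 3 g\right) - 4\right) = 2 - 30 \left(-4 + g^{2} - 3 g\right) = 2 + \left(120 - 30 g^{2} + 90 g\right) = 122 - 30 g^{2} + 90 g$)
$- 15 \left(b{\left(-4 \right)} - 20\right) = - 15 \left(\left(122 - 30 \left(-4\right)^{2} + 90 \left(-4\right)\right) - 20\right) = - 15 \left(\left(122 - 480 - 360\right) - 20\right) = - 15 \left(-718 - 20\right) = \left(-15\right) \left(-738\right) = 11070$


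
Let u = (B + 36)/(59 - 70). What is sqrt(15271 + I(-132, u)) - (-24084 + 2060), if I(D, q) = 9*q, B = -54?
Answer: 22024 + sqrt(1849573)/11 ≈ 22148.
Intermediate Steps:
u = 18/11 (u = (-54 + 36)/(59 - 70) = -18/(-11) = -18*(-1/11) = 18/11 ≈ 1.6364)
sqrt(15271 + I(-132, u)) - (-24084 + 2060) = sqrt(15271 + 9*(18/11)) - (-24084 + 2060) = sqrt(15271 + 162/11) - 1*(-22024) = sqrt(168143/11) + 22024 = sqrt(1849573)/11 + 22024 = 22024 + sqrt(1849573)/11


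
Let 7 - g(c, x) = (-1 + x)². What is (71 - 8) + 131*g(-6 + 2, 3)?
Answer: 456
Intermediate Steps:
g(c, x) = 7 - (-1 + x)²
(71 - 8) + 131*g(-6 + 2, 3) = (71 - 8) + 131*(7 - (-1 + 3)²) = 63 + 131*(7 - 1*2²) = 63 + 131*(7 - 1*4) = 63 + 131*(7 - 4) = 63 + 131*3 = 63 + 393 = 456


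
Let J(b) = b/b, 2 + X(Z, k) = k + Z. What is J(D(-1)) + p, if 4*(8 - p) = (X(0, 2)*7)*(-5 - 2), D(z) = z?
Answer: 9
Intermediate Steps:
X(Z, k) = -2 + Z + k (X(Z, k) = -2 + (k + Z) = -2 + (Z + k) = -2 + Z + k)
J(b) = 1
p = 8 (p = 8 - (-2 + 0 + 2)*7*(-5 - 2)/4 = 8 - 0*7*(-7)/4 = 8 - 0*(-7) = 8 - 1/4*0 = 8 + 0 = 8)
J(D(-1)) + p = 1 + 8 = 9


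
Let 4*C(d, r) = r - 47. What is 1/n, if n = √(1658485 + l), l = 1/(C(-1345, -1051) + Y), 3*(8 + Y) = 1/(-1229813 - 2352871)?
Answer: √15290017041339789818804353/5035698944405083 ≈ 0.00077651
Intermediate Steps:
C(d, r) = -47/4 + r/4 (C(d, r) = (r - 47)/4 = (-47 + r)/4 = -47/4 + r/4)
Y = -85984417/10748052 (Y = -8 + 1/(3*(-1229813 - 2352871)) = -8 + (⅓)/(-3582684) = -8 + (⅓)*(-1/3582684) = -8 - 1/10748052 = -85984417/10748052 ≈ -8.0000)
l = -10748052/3036324691 (l = 1/((-47/4 + (¼)*(-1051)) - 85984417/10748052) = 1/((-47/4 - 1051/4) - 85984417/10748052) = 1/(-549/2 - 85984417/10748052) = 1/(-3036324691/10748052) = -10748052/3036324691 ≈ -0.0035398)
n = √15290017041339789818804353/3036324691 (n = √(1658485 - 10748052/3036324691) = √(5035698944405083/3036324691) = √15290017041339789818804353/3036324691 ≈ 1287.8)
1/n = 1/(√15290017041339789818804353/3036324691) = √15290017041339789818804353/5035698944405083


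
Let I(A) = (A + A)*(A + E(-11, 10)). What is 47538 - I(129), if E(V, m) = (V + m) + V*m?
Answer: 42894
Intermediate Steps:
E(V, m) = V + m + V*m
I(A) = 2*A*(-111 + A) (I(A) = (A + A)*(A + (-11 + 10 - 11*10)) = (2*A)*(A + (-11 + 10 - 110)) = (2*A)*(A - 111) = (2*A)*(-111 + A) = 2*A*(-111 + A))
47538 - I(129) = 47538 - 2*129*(-111 + 129) = 47538 - 2*129*18 = 47538 - 1*4644 = 47538 - 4644 = 42894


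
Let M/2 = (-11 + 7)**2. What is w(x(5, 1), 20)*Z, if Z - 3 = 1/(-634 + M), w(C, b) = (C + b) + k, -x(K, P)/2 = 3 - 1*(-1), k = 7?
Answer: 34295/602 ≈ 56.968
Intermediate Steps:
x(K, P) = -8 (x(K, P) = -2*(3 - 1*(-1)) = -2*(3 + 1) = -2*4 = -8)
M = 32 (M = 2*(-11 + 7)**2 = 2*(-4)**2 = 2*16 = 32)
w(C, b) = 7 + C + b (w(C, b) = (C + b) + 7 = 7 + C + b)
Z = 1805/602 (Z = 3 + 1/(-634 + 32) = 3 + 1/(-602) = 3 - 1/602 = 1805/602 ≈ 2.9983)
w(x(5, 1), 20)*Z = (7 - 8 + 20)*(1805/602) = 19*(1805/602) = 34295/602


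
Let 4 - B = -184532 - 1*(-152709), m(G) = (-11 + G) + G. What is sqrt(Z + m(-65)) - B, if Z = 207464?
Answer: -31827 + sqrt(207323) ≈ -31372.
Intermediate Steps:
m(G) = -11 + 2*G
B = 31827 (B = 4 - (-184532 - 1*(-152709)) = 4 - (-184532 + 152709) = 4 - 1*(-31823) = 4 + 31823 = 31827)
sqrt(Z + m(-65)) - B = sqrt(207464 + (-11 + 2*(-65))) - 1*31827 = sqrt(207464 + (-11 - 130)) - 31827 = sqrt(207464 - 141) - 31827 = sqrt(207323) - 31827 = -31827 + sqrt(207323)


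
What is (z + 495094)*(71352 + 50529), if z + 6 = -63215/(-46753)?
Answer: 2821168839852999/46753 ≈ 6.0342e+10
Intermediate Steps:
z = -217303/46753 (z = -6 - 63215/(-46753) = -6 - 63215*(-1/46753) = -6 + 63215/46753 = -217303/46753 ≈ -4.6479)
(z + 495094)*(71352 + 50529) = (-217303/46753 + 495094)*(71352 + 50529) = (23146912479/46753)*121881 = 2821168839852999/46753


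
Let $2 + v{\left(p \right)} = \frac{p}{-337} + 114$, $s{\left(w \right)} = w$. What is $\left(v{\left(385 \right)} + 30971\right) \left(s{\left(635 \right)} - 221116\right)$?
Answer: $- \frac{2309447195866}{337} \approx -6.853 \cdot 10^{9}$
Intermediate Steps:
$v{\left(p \right)} = 112 - \frac{p}{337}$ ($v{\left(p \right)} = -2 + \left(\frac{p}{-337} + 114\right) = -2 + \left(p \left(- \frac{1}{337}\right) + 114\right) = -2 - \left(-114 + \frac{p}{337}\right) = 112 - \frac{p}{337}$)
$\left(v{\left(385 \right)} + 30971\right) \left(s{\left(635 \right)} - 221116\right) = \left(\left(112 - \frac{385}{337}\right) + 30971\right) \left(635 - 221116\right) = \left(\left(112 - \frac{385}{337}\right) + 30971\right) \left(-220481\right) = \left(\frac{37359}{337} + 30971\right) \left(-220481\right) = \frac{10474586}{337} \left(-220481\right) = - \frac{2309447195866}{337}$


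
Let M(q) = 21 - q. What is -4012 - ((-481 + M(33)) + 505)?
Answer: -4024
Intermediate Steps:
-4012 - ((-481 + M(33)) + 505) = -4012 - ((-481 + (21 - 1*33)) + 505) = -4012 - ((-481 + (21 - 33)) + 505) = -4012 - ((-481 - 12) + 505) = -4012 - (-493 + 505) = -4012 - 1*12 = -4012 - 12 = -4024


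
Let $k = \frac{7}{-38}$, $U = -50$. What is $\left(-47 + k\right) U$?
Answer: $\frac{44825}{19} \approx 2359.2$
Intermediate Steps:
$k = - \frac{7}{38}$ ($k = 7 \left(- \frac{1}{38}\right) = - \frac{7}{38} \approx -0.18421$)
$\left(-47 + k\right) U = \left(-47 - \frac{7}{38}\right) \left(-50\right) = \left(- \frac{1793}{38}\right) \left(-50\right) = \frac{44825}{19}$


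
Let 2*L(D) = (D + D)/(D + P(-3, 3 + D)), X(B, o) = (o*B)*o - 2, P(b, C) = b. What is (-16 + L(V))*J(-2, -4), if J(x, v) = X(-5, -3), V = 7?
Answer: 2679/4 ≈ 669.75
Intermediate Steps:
X(B, o) = -2 + B*o² (X(B, o) = (B*o)*o - 2 = B*o² - 2 = -2 + B*o²)
J(x, v) = -47 (J(x, v) = -2 - 5*(-3)² = -2 - 5*9 = -2 - 45 = -47)
L(D) = D/(-3 + D) (L(D) = ((D + D)/(D - 3))/2 = ((2*D)/(-3 + D))/2 = (2*D/(-3 + D))/2 = D/(-3 + D))
(-16 + L(V))*J(-2, -4) = (-16 + 7/(-3 + 7))*(-47) = (-16 + 7/4)*(-47) = -57/4*(-47) = 2679/4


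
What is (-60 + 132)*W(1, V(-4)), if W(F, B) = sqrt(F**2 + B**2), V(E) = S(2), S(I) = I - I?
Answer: 72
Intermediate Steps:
S(I) = 0
V(E) = 0
W(F, B) = sqrt(B**2 + F**2)
(-60 + 132)*W(1, V(-4)) = (-60 + 132)*sqrt(0**2 + 1**2) = 72*sqrt(0 + 1) = 72*sqrt(1) = 72*1 = 72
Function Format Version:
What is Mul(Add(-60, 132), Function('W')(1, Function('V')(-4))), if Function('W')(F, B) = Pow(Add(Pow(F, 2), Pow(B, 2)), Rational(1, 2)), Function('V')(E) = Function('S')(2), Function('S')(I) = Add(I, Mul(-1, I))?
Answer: 72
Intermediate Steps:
Function('S')(I) = 0
Function('V')(E) = 0
Function('W')(F, B) = Pow(Add(Pow(B, 2), Pow(F, 2)), Rational(1, 2))
Mul(Add(-60, 132), Function('W')(1, Function('V')(-4))) = Mul(Add(-60, 132), Pow(Add(Pow(0, 2), Pow(1, 2)), Rational(1, 2))) = Mul(72, Pow(Add(0, 1), Rational(1, 2))) = Mul(72, Pow(1, Rational(1, 2))) = Mul(72, 1) = 72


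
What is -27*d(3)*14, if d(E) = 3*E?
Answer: -3402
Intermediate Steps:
-27*d(3)*14 = -81*3*14 = -27*9*14 = -243*14 = -3402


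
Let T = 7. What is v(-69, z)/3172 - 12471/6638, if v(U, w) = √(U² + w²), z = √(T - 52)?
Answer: -12471/6638 + 3*√131/1586 ≈ -1.8571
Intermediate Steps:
z = 3*I*√5 (z = √(7 - 52) = √(-45) = 3*I*√5 ≈ 6.7082*I)
v(-69, z)/3172 - 12471/6638 = √((-69)² + (3*I*√5)²)/3172 - 12471/6638 = √(4761 - 45)*(1/3172) - 12471*1/6638 = √4716*(1/3172) - 12471/6638 = (6*√131)*(1/3172) - 12471/6638 = 3*√131/1586 - 12471/6638 = -12471/6638 + 3*√131/1586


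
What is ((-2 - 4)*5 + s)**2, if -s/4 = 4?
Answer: 2116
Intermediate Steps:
s = -16 (s = -4*4 = -16)
((-2 - 4)*5 + s)**2 = ((-2 - 4)*5 - 16)**2 = (-6*5 - 16)**2 = (-30 - 16)**2 = (-46)**2 = 2116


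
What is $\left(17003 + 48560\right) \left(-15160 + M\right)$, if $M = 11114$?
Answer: $-265267898$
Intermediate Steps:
$\left(17003 + 48560\right) \left(-15160 + M\right) = \left(17003 + 48560\right) \left(-15160 + 11114\right) = 65563 \left(-4046\right) = -265267898$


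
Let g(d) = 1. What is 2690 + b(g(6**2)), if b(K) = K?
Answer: 2691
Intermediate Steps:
2690 + b(g(6**2)) = 2690 + 1 = 2691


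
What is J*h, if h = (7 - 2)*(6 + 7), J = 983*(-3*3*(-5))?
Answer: 2875275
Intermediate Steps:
J = 44235 (J = 983*(-9*(-5)) = 983*45 = 44235)
h = 65 (h = 5*13 = 65)
J*h = 44235*65 = 2875275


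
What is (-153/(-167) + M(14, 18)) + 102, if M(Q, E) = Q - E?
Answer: 16519/167 ≈ 98.916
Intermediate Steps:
(-153/(-167) + M(14, 18)) + 102 = (-153/(-167) + (14 - 1*18)) + 102 = (-153*(-1/167) + (14 - 18)) + 102 = (153/167 - 4) + 102 = -515/167 + 102 = 16519/167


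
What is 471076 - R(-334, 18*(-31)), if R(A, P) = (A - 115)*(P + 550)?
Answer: 467484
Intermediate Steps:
R(A, P) = (-115 + A)*(550 + P)
471076 - R(-334, 18*(-31)) = 471076 - (-63250 - 2070*(-31) + 550*(-334) - 6012*(-31)) = 471076 - (-63250 - 115*(-558) - 183700 - 334*(-558)) = 471076 - (-63250 + 64170 - 183700 + 186372) = 471076 - 1*3592 = 471076 - 3592 = 467484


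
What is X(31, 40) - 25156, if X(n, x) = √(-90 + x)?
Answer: -25156 + 5*I*√2 ≈ -25156.0 + 7.0711*I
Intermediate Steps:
X(31, 40) - 25156 = √(-90 + 40) - 25156 = √(-50) - 25156 = 5*I*√2 - 25156 = -25156 + 5*I*√2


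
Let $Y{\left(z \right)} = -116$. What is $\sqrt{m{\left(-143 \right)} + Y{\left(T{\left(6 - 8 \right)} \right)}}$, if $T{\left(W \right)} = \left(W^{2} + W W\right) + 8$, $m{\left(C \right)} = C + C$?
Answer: $i \sqrt{402} \approx 20.05 i$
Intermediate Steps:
$m{\left(C \right)} = 2 C$
$T{\left(W \right)} = 8 + 2 W^{2}$ ($T{\left(W \right)} = \left(W^{2} + W^{2}\right) + 8 = 2 W^{2} + 8 = 8 + 2 W^{2}$)
$\sqrt{m{\left(-143 \right)} + Y{\left(T{\left(6 - 8 \right)} \right)}} = \sqrt{2 \left(-143\right) - 116} = \sqrt{-286 - 116} = \sqrt{-402} = i \sqrt{402}$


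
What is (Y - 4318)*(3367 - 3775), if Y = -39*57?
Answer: 2668728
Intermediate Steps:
Y = -2223
(Y - 4318)*(3367 - 3775) = (-2223 - 4318)*(3367 - 3775) = -6541*(-408) = 2668728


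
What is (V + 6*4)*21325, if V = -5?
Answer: 405175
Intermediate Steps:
(V + 6*4)*21325 = (-5 + 6*4)*21325 = (-5 + 24)*21325 = 19*21325 = 405175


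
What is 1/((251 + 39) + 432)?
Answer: 1/722 ≈ 0.0013850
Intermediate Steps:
1/((251 + 39) + 432) = 1/(290 + 432) = 1/722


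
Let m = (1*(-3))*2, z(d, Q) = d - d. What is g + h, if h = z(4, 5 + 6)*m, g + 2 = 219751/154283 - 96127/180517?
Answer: -318179168/287120663 ≈ -1.1082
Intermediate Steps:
z(d, Q) = 0
g = -318179168/287120663 (g = -2 + (219751/154283 - 96127/180517) = -2 + (219751*(1/154283) - 96127*1/180517) = -2 + (219751/154283 - 991/1861) = -2 + 256062158/287120663 = -318179168/287120663 ≈ -1.1082)
m = -6 (m = -3*2 = -6)
h = 0 (h = 0*(-6) = 0)
g + h = -318179168/287120663 + 0 = -318179168/287120663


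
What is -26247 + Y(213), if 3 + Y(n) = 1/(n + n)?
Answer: -11182499/426 ≈ -26250.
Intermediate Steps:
Y(n) = -3 + 1/(2*n) (Y(n) = -3 + 1/(n + n) = -3 + 1/(2*n))
-26247 + Y(213) = -26247 + (-3 + (½)/213) = -26247 + (-3 + (½)*(1/213)) = -26247 + (-3 + 1/426) = -26247 - 1277/426 = -11182499/426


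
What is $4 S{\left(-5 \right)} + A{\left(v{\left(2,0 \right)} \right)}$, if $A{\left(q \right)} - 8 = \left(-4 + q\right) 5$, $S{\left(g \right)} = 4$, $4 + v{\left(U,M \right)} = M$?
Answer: $-16$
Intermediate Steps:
$v{\left(U,M \right)} = -4 + M$
$A{\left(q \right)} = -12 + 5 q$ ($A{\left(q \right)} = 8 + \left(-4 + q\right) 5 = 8 + \left(-20 + 5 q\right) = -12 + 5 q$)
$4 S{\left(-5 \right)} + A{\left(v{\left(2,0 \right)} \right)} = 4 \cdot 4 + \left(-12 + 5 \left(-4 + 0\right)\right) = 16 + \left(-12 + 5 \left(-4\right)\right) = 16 - 32 = -16$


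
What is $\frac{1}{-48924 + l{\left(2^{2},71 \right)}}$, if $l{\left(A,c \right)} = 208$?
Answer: $- \frac{1}{48716} \approx -2.0527 \cdot 10^{-5}$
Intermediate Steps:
$\frac{1}{-48924 + l{\left(2^{2},71 \right)}} = \frac{1}{-48924 + 208} = \frac{1}{-48716} = - \frac{1}{48716}$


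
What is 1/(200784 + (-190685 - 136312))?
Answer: -1/126213 ≈ -7.9231e-6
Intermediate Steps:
1/(200784 + (-190685 - 136312)) = 1/(200784 - 326997) = 1/(-126213) = -1/126213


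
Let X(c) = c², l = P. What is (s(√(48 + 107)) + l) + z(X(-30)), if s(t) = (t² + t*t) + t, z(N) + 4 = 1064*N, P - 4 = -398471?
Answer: 559439 + √155 ≈ 5.5945e+5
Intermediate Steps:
P = -398467 (P = 4 - 398471 = -398467)
l = -398467
z(N) = -4 + 1064*N
s(t) = t + 2*t² (s(t) = (t² + t²) + t = 2*t² + t = t + 2*t²)
(s(√(48 + 107)) + l) + z(X(-30)) = (√(48 + 107)*(1 + 2*√(48 + 107)) - 398467) + (-4 + 1064*(-30)²) = (√155*(1 + 2*√155) - 398467) + (-4 + 1064*900) = (-398467 + √155*(1 + 2*√155)) + (-4 + 957600) = (-398467 + √155*(1 + 2*√155)) + 957596 = 559129 + √155*(1 + 2*√155)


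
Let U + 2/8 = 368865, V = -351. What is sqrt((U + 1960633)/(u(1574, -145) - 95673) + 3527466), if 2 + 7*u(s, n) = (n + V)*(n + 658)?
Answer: 3*sqrt(9728045674823)/4982 ≈ 1878.2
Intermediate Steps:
u(s, n) = -2/7 + (-351 + n)*(658 + n)/7 (u(s, n) = -2/7 + ((n - 351)*(n + 658))/7 = -2/7 + ((-351 + n)*(658 + n))/7 = -2/7 + (-351 + n)*(658 + n)/7)
U = 1475459/4 (U = -1/4 + 368865 = 1475459/4 ≈ 3.6887e+5)
sqrt((U + 1960633)/(u(1574, -145) - 95673) + 3527466) = sqrt((1475459/4 + 1960633)/((-230960/7 + (1/7)*(-145)**2 + (307/7)*(-145)) - 95673) + 3527466) = sqrt(9317991/(4*((-230960/7 + (1/7)*21025 - 44515/7) - 95673)) + 3527466) = sqrt(9317991/(4*((-230960/7 + 21025/7 - 44515/7) - 95673)) + 3527466) = sqrt(9317991/(4*(-36350 - 95673)) + 3527466) = sqrt((9317991/4)/(-132023) + 3527466) = sqrt((9317991/4)*(-1/132023) + 3527466) = sqrt(-9317991/528092 + 3527466) = sqrt(1862817256881/528092) = 3*sqrt(9728045674823)/4982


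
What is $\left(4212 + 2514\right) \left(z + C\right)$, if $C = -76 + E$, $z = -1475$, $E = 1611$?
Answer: $403560$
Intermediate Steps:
$C = 1535$ ($C = -76 + 1611 = 1535$)
$\left(4212 + 2514\right) \left(z + C\right) = \left(4212 + 2514\right) \left(-1475 + 1535\right) = 6726 \cdot 60 = 403560$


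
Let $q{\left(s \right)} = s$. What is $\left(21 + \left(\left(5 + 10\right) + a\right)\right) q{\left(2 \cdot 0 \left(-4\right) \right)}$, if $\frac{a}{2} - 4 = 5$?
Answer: $0$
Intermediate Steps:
$a = 18$ ($a = 8 + 2 \cdot 5 = 8 + 10 = 18$)
$\left(21 + \left(\left(5 + 10\right) + a\right)\right) q{\left(2 \cdot 0 \left(-4\right) \right)} = \left(21 + \left(\left(5 + 10\right) + 18\right)\right) 2 \cdot 0 \left(-4\right) = \left(21 + \left(15 + 18\right)\right) 0 \left(-4\right) = \left(21 + 33\right) 0 = 54 \cdot 0 = 0$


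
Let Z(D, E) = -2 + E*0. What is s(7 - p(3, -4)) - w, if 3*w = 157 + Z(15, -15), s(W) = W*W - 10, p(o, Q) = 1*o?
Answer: -137/3 ≈ -45.667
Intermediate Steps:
p(o, Q) = o
Z(D, E) = -2 (Z(D, E) = -2 + 0 = -2)
s(W) = -10 + W**2 (s(W) = W**2 - 10 = -10 + W**2)
w = 155/3 (w = (157 - 2)/3 = (1/3)*155 = 155/3 ≈ 51.667)
s(7 - p(3, -4)) - w = (-10 + (7 - 1*3)**2) - 1*155/3 = (-10 + (7 - 3)**2) - 155/3 = (-10 + 4**2) - 155/3 = (-10 + 16) - 155/3 = 6 - 155/3 = -137/3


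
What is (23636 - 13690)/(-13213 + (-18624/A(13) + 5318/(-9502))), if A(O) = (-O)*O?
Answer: -3992916187/5260467747 ≈ -0.75904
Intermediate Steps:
A(O) = -O²
(23636 - 13690)/(-13213 + (-18624/A(13) + 5318/(-9502))) = (23636 - 13690)/(-13213 + (-18624/((-1*13²)) + 5318/(-9502))) = 9946/(-13213 + (-18624/((-1*169)) + 5318*(-1/9502))) = 9946/(-13213 + (-18624/(-169) - 2659/4751)) = 9946/(-13213 + (-18624*(-1/169) - 2659/4751)) = 9946/(-13213 + (18624/169 - 2659/4751)) = 9946/(-13213 + 88033253/802919) = 9946/(-10520935494/802919) = 9946*(-802919/10520935494) = -3992916187/5260467747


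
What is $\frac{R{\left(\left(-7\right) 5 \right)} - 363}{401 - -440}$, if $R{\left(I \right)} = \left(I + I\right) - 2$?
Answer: $- \frac{15}{29} \approx -0.51724$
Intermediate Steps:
$R{\left(I \right)} = -2 + 2 I$ ($R{\left(I \right)} = 2 I - 2 = -2 + 2 I$)
$\frac{R{\left(\left(-7\right) 5 \right)} - 363}{401 - -440} = \frac{\left(-2 + 2 \left(\left(-7\right) 5\right)\right) - 363}{401 - -440} = \frac{\left(-2 + 2 \left(-35\right)\right) - 363}{401 + 440} = \frac{\left(-2 - 70\right) - 363}{841} = \left(-72 - 363\right) \frac{1}{841} = \left(-435\right) \frac{1}{841} = - \frac{15}{29}$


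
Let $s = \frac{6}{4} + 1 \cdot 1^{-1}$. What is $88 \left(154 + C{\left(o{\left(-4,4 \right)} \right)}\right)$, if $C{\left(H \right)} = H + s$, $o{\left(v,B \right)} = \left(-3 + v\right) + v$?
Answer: $12804$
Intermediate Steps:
$s = \frac{5}{2}$ ($s = 6 \cdot \frac{1}{4} + 1 \cdot 1 = \frac{3}{2} + 1 = \frac{5}{2} \approx 2.5$)
$o{\left(v,B \right)} = -3 + 2 v$
$C{\left(H \right)} = \frac{5}{2} + H$ ($C{\left(H \right)} = H + \frac{5}{2} = \frac{5}{2} + H$)
$88 \left(154 + C{\left(o{\left(-4,4 \right)} \right)}\right) = 88 \left(154 + \left(\frac{5}{2} + \left(-3 + 2 \left(-4\right)\right)\right)\right) = 88 \left(154 + \left(\frac{5}{2} - 11\right)\right) = 88 \left(154 - \frac{17}{2}\right) = 88 \cdot \frac{291}{2} = 12804$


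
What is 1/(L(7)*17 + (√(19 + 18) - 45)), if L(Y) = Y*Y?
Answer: 788/620907 - √37/620907 ≈ 0.0012593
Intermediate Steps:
L(Y) = Y²
1/(L(7)*17 + (√(19 + 18) - 45)) = 1/(7²*17 + (√(19 + 18) - 45)) = 1/(49*17 + (√37 - 45)) = 1/(833 + (-45 + √37)) = 1/(788 + √37)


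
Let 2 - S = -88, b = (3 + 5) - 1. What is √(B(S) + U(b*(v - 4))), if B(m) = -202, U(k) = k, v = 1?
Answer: I*√223 ≈ 14.933*I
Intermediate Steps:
b = 7 (b = 8 - 1 = 7)
S = 90 (S = 2 - 1*(-88) = 2 + 88 = 90)
√(B(S) + U(b*(v - 4))) = √(-202 + 7*(1 - 4)) = √(-202 + 7*(-3)) = √(-202 - 21) = √(-223) = I*√223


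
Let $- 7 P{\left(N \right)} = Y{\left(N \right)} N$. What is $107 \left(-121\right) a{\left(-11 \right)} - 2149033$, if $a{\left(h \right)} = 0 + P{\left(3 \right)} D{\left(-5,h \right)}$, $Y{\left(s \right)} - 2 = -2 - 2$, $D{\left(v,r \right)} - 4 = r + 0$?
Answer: $-2071351$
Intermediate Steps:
$D{\left(v,r \right)} = 4 + r$ ($D{\left(v,r \right)} = 4 + \left(r + 0\right) = 4 + r$)
$Y{\left(s \right)} = -2$ ($Y{\left(s \right)} = 2 - 4 = -2$)
$P{\left(N \right)} = \frac{2 N}{7}$ ($P{\left(N \right)} = - \frac{\left(-2\right) N}{7} = \frac{2 N}{7}$)
$a{\left(h \right)} = \frac{24}{7} + \frac{6 h}{7}$ ($a{\left(h \right)} = 0 + \frac{2}{7} \cdot 3 \left(4 + h\right) = 0 + \frac{6 \left(4 + h\right)}{7} = 0 + \left(\frac{24}{7} + \frac{6 h}{7}\right) = \frac{24}{7} + \frac{6 h}{7}$)
$107 \left(-121\right) a{\left(-11 \right)} - 2149033 = 107 \left(-121\right) \left(\frac{24}{7} + \frac{6}{7} \left(-11\right)\right) - 2149033 = - 12947 \left(\frac{24}{7} - \frac{66}{7}\right) - 2149033 = \left(-12947\right) \left(-6\right) - 2149033 = 77682 - 2149033 = -2071351$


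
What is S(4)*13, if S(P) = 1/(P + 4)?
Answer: 13/8 ≈ 1.6250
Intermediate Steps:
S(P) = 1/(4 + P)
S(4)*13 = 13/(4 + 4) = 13/8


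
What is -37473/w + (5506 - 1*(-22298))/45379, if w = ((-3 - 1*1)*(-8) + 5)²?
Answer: -1662423591/62123851 ≈ -26.760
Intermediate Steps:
w = 1369 (w = ((-3 - 1)*(-8) + 5)² = (-4*(-8) + 5)² = (32 + 5)² = 37² = 1369)
-37473/w + (5506 - 1*(-22298))/45379 = -37473/1369 + (5506 - 1*(-22298))/45379 = -37473*1/1369 + (5506 + 22298)*(1/45379) = -37473/1369 + 27804*(1/45379) = -37473/1369 + 27804/45379 = -1662423591/62123851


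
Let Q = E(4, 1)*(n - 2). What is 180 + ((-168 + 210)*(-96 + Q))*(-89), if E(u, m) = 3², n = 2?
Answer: 359028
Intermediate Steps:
E(u, m) = 9
Q = 0 (Q = 9*(2 - 2) = 9*0 = 0)
180 + ((-168 + 210)*(-96 + Q))*(-89) = 180 + ((-168 + 210)*(-96 + 0))*(-89) = 180 + (42*(-96))*(-89) = 180 - 4032*(-89) = 180 + 358848 = 359028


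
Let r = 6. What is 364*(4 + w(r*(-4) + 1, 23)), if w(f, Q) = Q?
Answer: 9828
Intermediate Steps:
364*(4 + w(r*(-4) + 1, 23)) = 364*(4 + 23) = 364*27 = 9828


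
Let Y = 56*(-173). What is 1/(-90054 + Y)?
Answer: -1/99742 ≈ -1.0026e-5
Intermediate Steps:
Y = -9688
1/(-90054 + Y) = 1/(-90054 - 9688) = 1/(-99742) = -1/99742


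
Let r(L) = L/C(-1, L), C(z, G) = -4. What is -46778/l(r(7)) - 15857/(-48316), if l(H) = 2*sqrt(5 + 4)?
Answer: -1130015353/144948 ≈ -7796.0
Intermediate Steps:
r(L) = -L/4 (r(L) = L/(-4) = L*(-1/4) = -L/4)
l(H) = 6 (l(H) = 2*sqrt(9) = 2*3 = 6)
-46778/l(r(7)) - 15857/(-48316) = -46778/6 - 15857/(-48316) = -46778*1/6 - 15857*(-1/48316) = -23389/3 + 15857/48316 = -1130015353/144948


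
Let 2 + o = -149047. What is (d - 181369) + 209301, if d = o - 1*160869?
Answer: -281986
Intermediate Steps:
o = -149049 (o = -2 - 149047 = -149049)
d = -309918 (d = -149049 - 1*160869 = -149049 - 160869 = -309918)
(d - 181369) + 209301 = (-309918 - 181369) + 209301 = -491287 + 209301 = -281986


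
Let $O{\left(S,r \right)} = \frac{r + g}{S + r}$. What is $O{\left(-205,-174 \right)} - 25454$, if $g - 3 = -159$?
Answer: $- \frac{9646736}{379} \approx -25453.0$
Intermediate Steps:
$g = -156$ ($g = 3 - 159 = -156$)
$O{\left(S,r \right)} = \frac{-156 + r}{S + r}$ ($O{\left(S,r \right)} = \frac{r - 156}{S + r} = \frac{-156 + r}{S + r}$)
$O{\left(-205,-174 \right)} - 25454 = \frac{-156 - 174}{-205 - 174} - 25454 = \frac{1}{-379} \left(-330\right) - 25454 = \left(- \frac{1}{379}\right) \left(-330\right) - 25454 = \frac{330}{379} - 25454 = - \frac{9646736}{379}$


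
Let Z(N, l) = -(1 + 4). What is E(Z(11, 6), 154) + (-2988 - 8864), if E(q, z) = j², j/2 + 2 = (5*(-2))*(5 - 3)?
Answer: -9916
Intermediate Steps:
j = -44 (j = -4 + 2*((5*(-2))*(5 - 3)) = -4 + 2*(-10*2) = -4 + 2*(-20) = -4 - 40 = -44)
Z(N, l) = -5 (Z(N, l) = -1*5 = -5)
E(q, z) = 1936 (E(q, z) = (-44)² = 1936)
E(Z(11, 6), 154) + (-2988 - 8864) = 1936 + (-2988 - 8864) = 1936 - 11852 = -9916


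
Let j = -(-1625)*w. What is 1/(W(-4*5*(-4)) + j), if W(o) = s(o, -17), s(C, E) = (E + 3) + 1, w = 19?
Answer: 1/30862 ≈ 3.2402e-5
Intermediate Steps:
s(C, E) = 4 + E (s(C, E) = (3 + E) + 1 = 4 + E)
W(o) = -13 (W(o) = 4 - 17 = -13)
j = 30875 (j = -(-1625)*19 = -125*(-247) = 30875)
1/(W(-4*5*(-4)) + j) = 1/(-13 + 30875) = 1/30862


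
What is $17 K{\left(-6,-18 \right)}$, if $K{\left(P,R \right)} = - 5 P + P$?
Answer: $408$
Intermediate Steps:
$K{\left(P,R \right)} = - 4 P$
$17 K{\left(-6,-18 \right)} = 17 \left(\left(-4\right) \left(-6\right)\right) = 17 \cdot 24 = 408$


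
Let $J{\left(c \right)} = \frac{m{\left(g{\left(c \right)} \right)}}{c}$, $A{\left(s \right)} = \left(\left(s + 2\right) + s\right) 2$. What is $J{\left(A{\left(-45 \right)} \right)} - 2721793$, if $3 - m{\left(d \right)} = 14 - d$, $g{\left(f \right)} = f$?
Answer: $- \frac{43548671}{16} \approx -2.7218 \cdot 10^{6}$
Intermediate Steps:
$m{\left(d \right)} = -11 + d$ ($m{\left(d \right)} = 3 - \left(14 - d\right) = 3 + \left(-14 + d\right) = -11 + d$)
$A{\left(s \right)} = 4 + 4 s$ ($A{\left(s \right)} = \left(\left(2 + s\right) + s\right) 2 = \left(2 + 2 s\right) 2 = 4 + 4 s$)
$J{\left(c \right)} = \frac{-11 + c}{c}$
$J{\left(A{\left(-45 \right)} \right)} - 2721793 = \frac{-11 + \left(4 + 4 \left(-45\right)\right)}{4 + 4 \left(-45\right)} - 2721793 = \frac{-11 + \left(4 - 180\right)}{4 - 180} - 2721793 = \frac{-11 - 176}{-176} - 2721793 = \left(- \frac{1}{176}\right) \left(-187\right) - 2721793 = \frac{17}{16} - 2721793 = - \frac{43548671}{16}$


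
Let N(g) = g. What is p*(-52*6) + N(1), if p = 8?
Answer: -2495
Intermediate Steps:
p*(-52*6) + N(1) = 8*(-52*6) + 1 = 8*(-312) + 1 = -2496 + 1 = -2495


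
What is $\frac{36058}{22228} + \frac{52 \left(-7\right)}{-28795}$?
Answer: $\frac{40245427}{24617510} \approx 1.6348$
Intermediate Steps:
$\frac{36058}{22228} + \frac{52 \left(-7\right)}{-28795} = 36058 \cdot \frac{1}{22228} - - \frac{28}{2215} = \frac{18029}{11114} + \frac{28}{2215} = \frac{40245427}{24617510}$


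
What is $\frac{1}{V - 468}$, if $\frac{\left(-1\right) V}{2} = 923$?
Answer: $- \frac{1}{2314} \approx -0.00043215$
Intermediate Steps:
$V = -1846$ ($V = \left(-2\right) 923 = -1846$)
$\frac{1}{V - 468} = \frac{1}{-1846 - 468} = \frac{1}{-2314} = - \frac{1}{2314}$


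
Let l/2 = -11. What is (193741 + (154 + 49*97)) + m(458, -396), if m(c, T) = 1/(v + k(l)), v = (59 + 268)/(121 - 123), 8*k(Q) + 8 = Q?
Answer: 132895508/669 ≈ 1.9865e+5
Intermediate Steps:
l = -22 (l = 2*(-11) = -22)
k(Q) = -1 + Q/8
v = -327/2 (v = 327/(-2) = 327*(-½) = -327/2 ≈ -163.50)
m(c, T) = -4/669 (m(c, T) = 1/(-327/2 + (-1 + (⅛)*(-22))) = 1/(-327/2 + (-1 - 11/4)) = 1/(-327/2 - 15/4) = 1/(-669/4) = -4/669)
(193741 + (154 + 49*97)) + m(458, -396) = (193741 + (154 + 49*97)) - 4/669 = (193741 + (154 + 4753)) - 4/669 = (193741 + 4907) - 4/669 = 198648 - 4/669 = 132895508/669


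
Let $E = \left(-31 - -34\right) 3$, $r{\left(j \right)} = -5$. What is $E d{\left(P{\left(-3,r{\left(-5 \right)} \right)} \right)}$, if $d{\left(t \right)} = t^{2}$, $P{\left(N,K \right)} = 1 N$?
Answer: $81$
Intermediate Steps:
$P{\left(N,K \right)} = N$
$E = 9$ ($E = \left(-31 + 34\right) 3 = 3 \cdot 3 = 9$)
$E d{\left(P{\left(-3,r{\left(-5 \right)} \right)} \right)} = 9 \left(-3\right)^{2} = 9 \cdot 9 = 81$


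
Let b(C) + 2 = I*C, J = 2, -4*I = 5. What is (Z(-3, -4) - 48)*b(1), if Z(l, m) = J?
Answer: 299/2 ≈ 149.50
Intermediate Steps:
I = -5/4 (I = -¼*5 = -5/4 ≈ -1.2500)
Z(l, m) = 2
b(C) = -2 - 5*C/4
(Z(-3, -4) - 48)*b(1) = (2 - 48)*(-2 - 5/4*1) = -46*(-2 - 5/4) = -46*(-13/4) = 299/2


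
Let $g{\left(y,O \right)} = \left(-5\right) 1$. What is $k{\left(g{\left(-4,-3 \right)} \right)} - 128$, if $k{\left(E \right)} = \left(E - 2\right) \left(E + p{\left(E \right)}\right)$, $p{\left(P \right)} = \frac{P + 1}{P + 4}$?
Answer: $-121$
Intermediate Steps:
$p{\left(P \right)} = \frac{1 + P}{4 + P}$
$g{\left(y,O \right)} = -5$
$k{\left(E \right)} = \left(-2 + E\right) \left(E + \frac{1 + E}{4 + E}\right)$ ($k{\left(E \right)} = \left(E - 2\right) \left(E + \frac{1 + E}{4 + E}\right) = \left(-2 + E\right) \left(E + \frac{1 + E}{4 + E}\right)$)
$k{\left(g{\left(-4,-3 \right)} \right)} - 128 = \frac{-2 + \left(-5\right)^{3} - -45 + 3 \left(-5\right)^{2}}{4 - 5} - 128 = \frac{-2 - 125 + 45 + 3 \cdot 25}{-1} - 128 = - (-2 - 125 + 45 + 75) - 128 = \left(-1\right) \left(-7\right) - 128 = 7 - 128 = -121$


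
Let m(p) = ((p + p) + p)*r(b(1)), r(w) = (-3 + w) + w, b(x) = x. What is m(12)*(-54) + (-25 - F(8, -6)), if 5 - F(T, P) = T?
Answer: 1922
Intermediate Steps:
r(w) = -3 + 2*w
F(T, P) = 5 - T
m(p) = -3*p (m(p) = ((p + p) + p)*(-3 + 2*1) = (2*p + p)*(-3 + 2) = (3*p)*(-1) = -3*p)
m(12)*(-54) + (-25 - F(8, -6)) = -3*12*(-54) + (-25 - (5 - 1*8)) = -36*(-54) + (-25 - (5 - 8)) = 1944 + (-25 - 1*(-3)) = 1944 + (-25 + 3) = 1944 - 22 = 1922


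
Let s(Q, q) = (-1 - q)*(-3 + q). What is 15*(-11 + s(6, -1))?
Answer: -165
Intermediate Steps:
15*(-11 + s(6, -1)) = 15*(-11 + (3 - 1*(-1)**2 + 2*(-1))) = 15*(-11 + (3 - 1*1 - 2)) = 15*(-11 + (3 - 1 - 2)) = 15*(-11 + 0) = 15*(-11) = -165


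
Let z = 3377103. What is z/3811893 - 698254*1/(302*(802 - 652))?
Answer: -418114461487/28779792150 ≈ -14.528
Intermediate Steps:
z/3811893 - 698254*1/(302*(802 - 652)) = 3377103/3811893 - 698254*1/(302*(802 - 652)) = 3377103*(1/3811893) - 698254/(150*302) = 1125701/1270631 - 698254/45300 = 1125701/1270631 - 698254*1/45300 = 1125701/1270631 - 349127/22650 = -418114461487/28779792150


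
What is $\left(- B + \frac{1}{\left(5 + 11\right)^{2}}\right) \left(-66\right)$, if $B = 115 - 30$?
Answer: $\frac{718047}{128} \approx 5609.7$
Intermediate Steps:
$B = 85$
$\left(- B + \frac{1}{\left(5 + 11\right)^{2}}\right) \left(-66\right) = \left(\left(-1\right) 85 + \frac{1}{\left(5 + 11\right)^{2}}\right) \left(-66\right) = \left(-85 + \frac{1}{16^{2}}\right) \left(-66\right) = \left(-85 + \frac{1}{256}\right) \left(-66\right) = \left(- \frac{21759}{256}\right) \left(-66\right) = \frac{718047}{128}$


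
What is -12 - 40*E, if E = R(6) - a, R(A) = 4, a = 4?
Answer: -12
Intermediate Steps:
E = 0 (E = 4 - 1*4 = 4 - 4 = 0)
-12 - 40*E = -12 - 40*0 = -12 + 0 = -12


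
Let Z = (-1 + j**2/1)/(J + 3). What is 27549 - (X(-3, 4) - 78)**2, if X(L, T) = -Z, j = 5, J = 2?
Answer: 517329/25 ≈ 20693.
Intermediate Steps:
Z = 24/5 (Z = (-1 + 5**2/1)/(2 + 3) = (-1 + 25*1)/5 = (-1 + 25)*(1/5) = 24*(1/5) = 24/5 ≈ 4.8000)
X(L, T) = -24/5 (X(L, T) = -1*24/5 = -24/5)
27549 - (X(-3, 4) - 78)**2 = 27549 - (-24/5 - 78)**2 = 27549 - (-414/5)**2 = 27549 - 1*171396/25 = 27549 - 171396/25 = 517329/25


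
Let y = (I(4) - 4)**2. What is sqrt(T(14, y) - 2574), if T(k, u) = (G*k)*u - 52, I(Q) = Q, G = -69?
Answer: I*sqrt(2626) ≈ 51.245*I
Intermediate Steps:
y = 0 (y = (4 - 4)**2 = 0**2 = 0)
T(k, u) = -52 - 69*k*u (T(k, u) = (-69*k)*u - 52 = -69*k*u - 52 = -52 - 69*k*u)
sqrt(T(14, y) - 2574) = sqrt((-52 - 69*14*0) - 2574) = sqrt((-52 + 0) - 2574) = sqrt(-52 - 2574) = sqrt(-2626) = I*sqrt(2626)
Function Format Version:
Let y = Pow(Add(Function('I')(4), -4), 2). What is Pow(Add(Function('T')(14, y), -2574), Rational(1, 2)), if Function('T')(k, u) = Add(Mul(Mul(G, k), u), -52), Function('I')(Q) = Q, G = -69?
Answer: Mul(I, Pow(2626, Rational(1, 2))) ≈ Mul(51.245, I)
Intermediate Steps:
y = 0 (y = Pow(Add(4, -4), 2) = Pow(0, 2) = 0)
Function('T')(k, u) = Add(-52, Mul(-69, k, u)) (Function('T')(k, u) = Add(Mul(Mul(-69, k), u), -52) = Add(Mul(-69, k, u), -52) = Add(-52, Mul(-69, k, u)))
Pow(Add(Function('T')(14, y), -2574), Rational(1, 2)) = Pow(Add(Add(-52, Mul(-69, 14, 0)), -2574), Rational(1, 2)) = Pow(Add(Add(-52, 0), -2574), Rational(1, 2)) = Pow(Add(-52, -2574), Rational(1, 2)) = Pow(-2626, Rational(1, 2)) = Mul(I, Pow(2626, Rational(1, 2)))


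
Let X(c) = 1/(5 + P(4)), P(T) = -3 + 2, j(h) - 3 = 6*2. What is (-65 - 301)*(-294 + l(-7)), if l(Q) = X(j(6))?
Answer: 215025/2 ≈ 1.0751e+5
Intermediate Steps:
j(h) = 15 (j(h) = 3 + 6*2 = 3 + 12 = 15)
P(T) = -1
X(c) = ¼ (X(c) = 1/(5 - 1) = 1/4 = ¼)
l(Q) = ¼
(-65 - 301)*(-294 + l(-7)) = (-65 - 301)*(-294 + ¼) = -366*(-1175/4) = 215025/2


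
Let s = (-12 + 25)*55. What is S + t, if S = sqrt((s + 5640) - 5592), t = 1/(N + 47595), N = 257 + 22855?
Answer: 1/70707 + sqrt(763) ≈ 27.622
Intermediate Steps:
s = 715 (s = 13*55 = 715)
N = 23112
t = 1/70707 (t = 1/(23112 + 47595) = 1/70707 ≈ 1.4143e-5)
S = sqrt(763) (S = sqrt((715 + 5640) - 5592) = sqrt(6355 - 5592) = sqrt(763) ≈ 27.622)
S + t = sqrt(763) + 1/70707 = 1/70707 + sqrt(763)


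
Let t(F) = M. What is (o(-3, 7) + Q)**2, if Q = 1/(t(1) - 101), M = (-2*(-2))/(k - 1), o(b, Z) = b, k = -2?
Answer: 853776/94249 ≈ 9.0587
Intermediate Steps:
M = -4/3 (M = (-2*(-2))/(-2 - 1) = 4/(-3) = 4*(-1/3) = -4/3 ≈ -1.3333)
t(F) = -4/3
Q = -3/307 (Q = 1/(-4/3 - 101) = 1/(-307/3) = -3/307 ≈ -0.0097720)
(o(-3, 7) + Q)**2 = (-3 - 3/307)**2 = (-924/307)**2 = 853776/94249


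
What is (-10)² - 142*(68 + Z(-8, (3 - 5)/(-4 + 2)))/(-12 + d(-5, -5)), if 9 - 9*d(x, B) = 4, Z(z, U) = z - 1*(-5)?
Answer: 93370/103 ≈ 906.50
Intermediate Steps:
Z(z, U) = 5 + z (Z(z, U) = z + 5 = 5 + z)
d(x, B) = 5/9 (d(x, B) = 1 - ⅑*4 = 1 - 4/9 = 5/9)
(-10)² - 142*(68 + Z(-8, (3 - 5)/(-4 + 2)))/(-12 + d(-5, -5)) = (-10)² - 142*(68 + (5 - 8))/(-12 + 5/9) = 100 - 142*(68 - 3)/(-103/9) = 100 - 9230*(-9)/103 = 100 - 142*(-585/103) = 100 + 83070/103 = 93370/103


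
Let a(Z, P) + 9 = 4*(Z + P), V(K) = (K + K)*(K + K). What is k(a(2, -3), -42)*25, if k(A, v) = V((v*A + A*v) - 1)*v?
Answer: -4999180200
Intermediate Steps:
V(K) = 4*K² (V(K) = (2*K)*(2*K) = 4*K²)
a(Z, P) = -9 + 4*P + 4*Z (a(Z, P) = -9 + 4*(Z + P) = -9 + 4*(P + Z) = -9 + (4*P + 4*Z) = -9 + 4*P + 4*Z)
k(A, v) = 4*v*(-1 + 2*A*v)² (k(A, v) = (4*((v*A + A*v) - 1)²)*v = (4*((A*v + A*v) - 1)²)*v = (4*(2*A*v - 1)²)*v = (4*(-1 + 2*A*v)²)*v = 4*v*(-1 + 2*A*v)²)
k(a(2, -3), -42)*25 = (4*(-42)*(-1 + 2*(-9 + 4*(-3) + 4*2)*(-42))²)*25 = (4*(-42)*(-1 + 2*(-9 - 12 + 8)*(-42))²)*25 = (4*(-42)*(-1 + 2*(-13)*(-42))²)*25 = (4*(-42)*(-1 + 1092)²)*25 = (4*(-42)*1091²)*25 = (4*(-42)*1190281)*25 = -199967208*25 = -4999180200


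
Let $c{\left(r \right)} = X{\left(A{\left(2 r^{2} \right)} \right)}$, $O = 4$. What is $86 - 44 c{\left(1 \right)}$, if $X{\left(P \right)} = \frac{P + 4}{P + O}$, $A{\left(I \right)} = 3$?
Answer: $42$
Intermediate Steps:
$X{\left(P \right)} = 1$ ($X{\left(P \right)} = \frac{P + 4}{P + 4} = \frac{4 + P}{4 + P} = 1$)
$c{\left(r \right)} = 1$
$86 - 44 c{\left(1 \right)} = 86 - 44 = 42$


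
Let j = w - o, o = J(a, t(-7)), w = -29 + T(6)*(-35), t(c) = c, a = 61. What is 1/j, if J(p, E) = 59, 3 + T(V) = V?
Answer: -1/193 ≈ -0.0051813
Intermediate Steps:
T(V) = -3 + V
w = -134 (w = -29 + (-3 + 6)*(-35) = -29 + 3*(-35) = -29 - 105 = -134)
o = 59
j = -193 (j = -134 - 1*59 = -134 - 59 = -193)
1/j = 1/(-193) = -1/193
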